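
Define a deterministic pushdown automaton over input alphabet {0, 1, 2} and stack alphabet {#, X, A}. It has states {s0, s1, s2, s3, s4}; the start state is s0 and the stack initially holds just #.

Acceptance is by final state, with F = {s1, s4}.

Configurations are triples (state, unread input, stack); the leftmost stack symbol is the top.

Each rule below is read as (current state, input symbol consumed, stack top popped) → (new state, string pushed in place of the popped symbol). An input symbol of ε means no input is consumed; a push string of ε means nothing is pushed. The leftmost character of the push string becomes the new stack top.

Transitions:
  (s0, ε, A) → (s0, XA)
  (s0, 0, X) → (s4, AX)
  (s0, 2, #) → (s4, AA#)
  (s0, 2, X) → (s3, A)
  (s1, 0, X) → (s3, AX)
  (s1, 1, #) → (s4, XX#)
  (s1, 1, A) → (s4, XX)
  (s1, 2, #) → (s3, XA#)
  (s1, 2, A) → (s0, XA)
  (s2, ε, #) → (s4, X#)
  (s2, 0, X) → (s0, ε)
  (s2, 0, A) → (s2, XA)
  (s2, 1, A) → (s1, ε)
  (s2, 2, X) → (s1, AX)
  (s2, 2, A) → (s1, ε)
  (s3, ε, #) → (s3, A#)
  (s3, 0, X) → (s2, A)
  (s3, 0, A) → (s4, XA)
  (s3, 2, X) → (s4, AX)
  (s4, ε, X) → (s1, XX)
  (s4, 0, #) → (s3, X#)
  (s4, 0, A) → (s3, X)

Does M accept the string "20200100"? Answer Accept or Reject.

(s0, 20200100, #)
  read 2, top #: go to s4, push AA# → (s4, 0200100, AA#)
  read 0, top A: go to s3, push X → (s3, 200100, XA#)
  read 2, top X: go to s4, push AX → (s4, 00100, AXA#)
  read 0, top A: go to s3, push X → (s3, 0100, XXA#)
  read 0, top X: go to s2, push A → (s2, 100, AXA#)
  read 1, top A: go to s1, push ε → (s1, 00, XA#)
  read 0, top X: go to s3, push AX → (s3, 0, AXA#)
  read 0, top A: go to s4, push XA → (s4, ε, XAXA#)
All input consumed; state s4 ∈ F.

Accept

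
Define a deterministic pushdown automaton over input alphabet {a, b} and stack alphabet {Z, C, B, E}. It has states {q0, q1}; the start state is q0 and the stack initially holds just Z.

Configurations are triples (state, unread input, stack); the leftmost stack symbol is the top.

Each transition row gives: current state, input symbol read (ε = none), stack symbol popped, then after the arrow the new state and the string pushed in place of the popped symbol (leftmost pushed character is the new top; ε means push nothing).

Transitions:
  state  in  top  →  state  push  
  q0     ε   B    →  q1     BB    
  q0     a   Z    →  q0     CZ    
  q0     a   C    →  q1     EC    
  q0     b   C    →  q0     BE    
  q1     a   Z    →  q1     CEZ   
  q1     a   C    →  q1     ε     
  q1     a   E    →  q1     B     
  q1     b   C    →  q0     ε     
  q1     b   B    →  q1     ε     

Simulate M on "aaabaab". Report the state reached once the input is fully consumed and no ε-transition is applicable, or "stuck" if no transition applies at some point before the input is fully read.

q0

(q0, aaabaab, Z)
  read a, top Z: go to q0, push CZ → (q0, aabaab, CZ)
  read a, top C: go to q1, push EC → (q1, abaab, ECZ)
  read a, top E: go to q1, push B → (q1, baab, BCZ)
  read b, top B: go to q1, push ε → (q1, aab, CZ)
  read a, top C: go to q1, push ε → (q1, ab, Z)
  read a, top Z: go to q1, push CEZ → (q1, b, CEZ)
  read b, top C: go to q0, push ε → (q0, ε, EZ)
All input consumed; M is in state q0.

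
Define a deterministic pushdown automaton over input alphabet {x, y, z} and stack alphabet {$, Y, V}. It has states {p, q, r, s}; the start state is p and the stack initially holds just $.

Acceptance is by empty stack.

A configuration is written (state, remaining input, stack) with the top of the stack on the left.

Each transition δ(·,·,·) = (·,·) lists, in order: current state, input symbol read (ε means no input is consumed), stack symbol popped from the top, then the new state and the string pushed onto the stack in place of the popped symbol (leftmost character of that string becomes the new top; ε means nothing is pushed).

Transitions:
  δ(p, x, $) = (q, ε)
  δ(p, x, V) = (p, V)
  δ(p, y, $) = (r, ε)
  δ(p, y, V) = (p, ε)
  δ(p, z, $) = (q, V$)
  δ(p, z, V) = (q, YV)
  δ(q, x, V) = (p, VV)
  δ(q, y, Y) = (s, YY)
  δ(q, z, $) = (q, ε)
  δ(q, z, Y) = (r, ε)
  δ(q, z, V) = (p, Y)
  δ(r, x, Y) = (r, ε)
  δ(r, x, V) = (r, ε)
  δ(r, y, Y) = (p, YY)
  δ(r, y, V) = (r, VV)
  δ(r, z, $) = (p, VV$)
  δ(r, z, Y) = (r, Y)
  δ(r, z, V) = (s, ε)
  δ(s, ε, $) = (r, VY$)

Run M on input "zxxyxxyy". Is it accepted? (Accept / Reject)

(p, zxxyxxyy, $) ⊢ (q, xxyxxyy, V$) ⊢ (p, xyxxyy, VV$) ⊢ (p, yxxyy, VV$) ⊢ (p, xxyy, V$) ⊢ (p, xyy, V$) ⊢ (p, yy, V$) ⊢ (p, y, $) ⊢ (r, ε, ε)
All input consumed and the stack is empty.

Accept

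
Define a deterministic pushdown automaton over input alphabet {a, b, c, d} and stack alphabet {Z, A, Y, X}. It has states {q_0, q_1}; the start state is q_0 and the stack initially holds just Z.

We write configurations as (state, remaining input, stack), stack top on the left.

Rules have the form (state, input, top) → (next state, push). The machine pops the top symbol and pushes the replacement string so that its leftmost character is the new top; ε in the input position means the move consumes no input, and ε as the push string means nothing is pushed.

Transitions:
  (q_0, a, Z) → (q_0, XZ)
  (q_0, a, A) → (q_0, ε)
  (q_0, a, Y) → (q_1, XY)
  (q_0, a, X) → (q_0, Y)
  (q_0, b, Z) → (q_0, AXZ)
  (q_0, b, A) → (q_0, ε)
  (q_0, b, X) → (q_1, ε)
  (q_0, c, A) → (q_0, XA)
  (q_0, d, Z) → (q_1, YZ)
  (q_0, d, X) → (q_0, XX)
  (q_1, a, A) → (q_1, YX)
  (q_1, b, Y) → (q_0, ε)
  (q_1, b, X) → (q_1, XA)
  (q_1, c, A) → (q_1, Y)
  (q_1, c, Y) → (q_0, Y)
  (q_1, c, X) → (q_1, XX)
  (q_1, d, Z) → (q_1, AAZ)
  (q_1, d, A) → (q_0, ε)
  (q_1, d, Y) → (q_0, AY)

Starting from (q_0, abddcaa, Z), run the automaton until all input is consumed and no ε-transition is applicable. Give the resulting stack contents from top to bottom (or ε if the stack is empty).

(q_0, abddcaa, Z) ⊢ (q_0, bddcaa, XZ) ⊢ (q_1, ddcaa, Z) ⊢ (q_1, dcaa, AAZ) ⊢ (q_0, caa, AZ) ⊢ (q_0, aa, XAZ) ⊢ (q_0, a, YAZ) ⊢ (q_1, ε, XYAZ)
All input consumed in state q_1 with stack XYAZ.

XYAZ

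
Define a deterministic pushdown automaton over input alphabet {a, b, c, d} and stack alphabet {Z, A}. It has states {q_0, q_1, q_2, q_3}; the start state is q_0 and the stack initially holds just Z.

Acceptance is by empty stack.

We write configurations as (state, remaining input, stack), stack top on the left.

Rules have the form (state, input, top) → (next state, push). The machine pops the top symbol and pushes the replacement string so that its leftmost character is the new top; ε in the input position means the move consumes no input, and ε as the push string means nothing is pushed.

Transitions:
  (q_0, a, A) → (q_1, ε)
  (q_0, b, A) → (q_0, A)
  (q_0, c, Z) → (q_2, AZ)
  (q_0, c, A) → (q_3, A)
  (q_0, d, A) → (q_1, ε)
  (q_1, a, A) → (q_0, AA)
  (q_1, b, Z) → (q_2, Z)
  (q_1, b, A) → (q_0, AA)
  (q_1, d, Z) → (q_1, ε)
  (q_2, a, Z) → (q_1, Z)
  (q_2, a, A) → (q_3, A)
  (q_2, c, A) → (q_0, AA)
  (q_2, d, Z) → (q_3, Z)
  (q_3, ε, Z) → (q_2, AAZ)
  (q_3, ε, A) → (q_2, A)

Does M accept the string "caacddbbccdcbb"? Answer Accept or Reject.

(q_0, caacddbbccdcbb, Z)
  read c, top Z: go to q_2, push AZ → (q_2, aacddbbccdcbb, AZ)
  read a, top A: go to q_3, push A → (q_3, acddbbccdcbb, AZ)
  ε-move, top A: go to q_2, push A → (q_2, acddbbccdcbb, AZ)
  read a, top A: go to q_3, push A → (q_3, cddbbccdcbb, AZ)
  ε-move, top A: go to q_2, push A → (q_2, cddbbccdcbb, AZ)
  read c, top A: go to q_0, push AA → (q_0, ddbbccdcbb, AAZ)
  read d, top A: go to q_1, push ε → (q_1, dbbccdcbb, AZ)
No transition applies at (q_1, dbbccdcbb, AZ); input not fully consumed.

Reject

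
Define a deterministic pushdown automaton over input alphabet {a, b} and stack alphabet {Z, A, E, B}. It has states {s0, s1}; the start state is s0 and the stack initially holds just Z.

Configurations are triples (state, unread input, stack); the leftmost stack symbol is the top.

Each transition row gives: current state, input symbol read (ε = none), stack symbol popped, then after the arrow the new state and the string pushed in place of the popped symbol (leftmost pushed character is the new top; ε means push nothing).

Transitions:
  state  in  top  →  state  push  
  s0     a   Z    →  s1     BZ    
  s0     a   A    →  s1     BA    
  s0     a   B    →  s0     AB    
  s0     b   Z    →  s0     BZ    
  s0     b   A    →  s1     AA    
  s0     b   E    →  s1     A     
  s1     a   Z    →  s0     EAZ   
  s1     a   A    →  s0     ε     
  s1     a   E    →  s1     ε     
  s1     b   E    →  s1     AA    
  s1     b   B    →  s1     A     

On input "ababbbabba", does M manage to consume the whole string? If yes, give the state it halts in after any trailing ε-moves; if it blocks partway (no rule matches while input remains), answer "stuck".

(s0, ababbbabba, Z)
  read a, top Z: go to s1, push BZ → (s1, babbbabba, BZ)
  read b, top B: go to s1, push A → (s1, abbbabba, AZ)
  read a, top A: go to s0, push ε → (s0, bbbabba, Z)
  read b, top Z: go to s0, push BZ → (s0, bbabba, BZ)
No transition for (s0, b, top B); M blocks with input bbabba remaining.

stuck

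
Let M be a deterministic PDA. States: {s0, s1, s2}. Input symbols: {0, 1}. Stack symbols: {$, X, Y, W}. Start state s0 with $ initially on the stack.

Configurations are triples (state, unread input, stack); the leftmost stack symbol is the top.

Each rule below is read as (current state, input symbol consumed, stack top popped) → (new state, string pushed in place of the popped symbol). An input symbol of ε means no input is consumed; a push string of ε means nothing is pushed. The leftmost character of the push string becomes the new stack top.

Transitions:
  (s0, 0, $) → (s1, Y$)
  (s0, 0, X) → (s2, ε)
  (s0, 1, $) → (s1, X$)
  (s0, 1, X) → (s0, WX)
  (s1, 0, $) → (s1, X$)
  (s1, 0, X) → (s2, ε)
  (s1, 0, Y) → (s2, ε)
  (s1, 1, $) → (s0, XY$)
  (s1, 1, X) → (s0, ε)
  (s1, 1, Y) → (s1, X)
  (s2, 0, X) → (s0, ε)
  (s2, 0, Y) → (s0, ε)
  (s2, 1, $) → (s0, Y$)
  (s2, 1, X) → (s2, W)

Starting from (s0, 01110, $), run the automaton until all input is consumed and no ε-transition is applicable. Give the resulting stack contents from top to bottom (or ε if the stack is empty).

(s0, 01110, $) ⊢ (s1, 1110, Y$) ⊢ (s1, 110, X$) ⊢ (s0, 10, $) ⊢ (s1, 0, X$) ⊢ (s2, ε, $)
All input consumed in state s2 with stack $.

$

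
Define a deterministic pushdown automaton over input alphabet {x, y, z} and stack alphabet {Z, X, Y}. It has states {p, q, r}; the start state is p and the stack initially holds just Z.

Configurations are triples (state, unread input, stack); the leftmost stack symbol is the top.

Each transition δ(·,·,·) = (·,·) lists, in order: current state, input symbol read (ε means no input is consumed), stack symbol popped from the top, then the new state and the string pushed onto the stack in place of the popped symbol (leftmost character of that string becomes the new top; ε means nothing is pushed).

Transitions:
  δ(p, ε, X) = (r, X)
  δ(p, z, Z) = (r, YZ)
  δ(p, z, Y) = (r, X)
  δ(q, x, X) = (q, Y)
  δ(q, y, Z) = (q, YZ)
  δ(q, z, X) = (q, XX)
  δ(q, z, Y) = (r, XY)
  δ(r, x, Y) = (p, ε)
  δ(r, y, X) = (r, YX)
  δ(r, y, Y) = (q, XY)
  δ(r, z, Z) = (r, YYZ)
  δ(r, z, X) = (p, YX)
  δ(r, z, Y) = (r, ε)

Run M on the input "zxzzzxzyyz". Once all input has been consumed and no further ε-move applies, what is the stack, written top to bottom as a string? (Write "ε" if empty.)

(p, zxzzzxzyyz, Z)
  read z, top Z: go to r, push YZ → (r, xzzzxzyyz, YZ)
  read x, top Y: go to p, push ε → (p, zzzxzyyz, Z)
  read z, top Z: go to r, push YZ → (r, zzxzyyz, YZ)
  read z, top Y: go to r, push ε → (r, zxzyyz, Z)
  read z, top Z: go to r, push YYZ → (r, xzyyz, YYZ)
  read x, top Y: go to p, push ε → (p, zyyz, YZ)
  read z, top Y: go to r, push X → (r, yyz, XZ)
  read y, top X: go to r, push YX → (r, yz, YXZ)
  read y, top Y: go to q, push XY → (q, z, XYXZ)
  read z, top X: go to q, push XX → (q, ε, XXYXZ)
All input consumed in state q with stack XXYXZ.

XXYXZ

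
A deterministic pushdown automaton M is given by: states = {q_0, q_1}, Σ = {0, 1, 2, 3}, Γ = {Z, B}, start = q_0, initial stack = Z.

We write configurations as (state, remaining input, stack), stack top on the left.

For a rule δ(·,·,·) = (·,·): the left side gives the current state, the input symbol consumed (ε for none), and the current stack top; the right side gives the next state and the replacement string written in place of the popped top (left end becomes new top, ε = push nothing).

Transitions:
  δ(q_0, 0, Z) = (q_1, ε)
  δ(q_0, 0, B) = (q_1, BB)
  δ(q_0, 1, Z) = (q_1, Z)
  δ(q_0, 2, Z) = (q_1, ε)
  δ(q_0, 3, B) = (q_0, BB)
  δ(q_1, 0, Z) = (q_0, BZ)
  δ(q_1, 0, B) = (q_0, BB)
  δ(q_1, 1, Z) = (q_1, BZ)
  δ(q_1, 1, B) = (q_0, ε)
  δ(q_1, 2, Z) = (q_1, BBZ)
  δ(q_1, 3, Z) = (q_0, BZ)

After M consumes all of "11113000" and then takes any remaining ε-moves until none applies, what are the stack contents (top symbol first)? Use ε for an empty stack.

(q_0, 11113000, Z)
  read 1, top Z: go to q_1, push Z → (q_1, 1113000, Z)
  read 1, top Z: go to q_1, push BZ → (q_1, 113000, BZ)
  read 1, top B: go to q_0, push ε → (q_0, 13000, Z)
  read 1, top Z: go to q_1, push Z → (q_1, 3000, Z)
  read 3, top Z: go to q_0, push BZ → (q_0, 000, BZ)
  read 0, top B: go to q_1, push BB → (q_1, 00, BBZ)
  read 0, top B: go to q_0, push BB → (q_0, 0, BBBZ)
  read 0, top B: go to q_1, push BB → (q_1, ε, BBBBZ)
All input consumed in state q_1 with stack BBBBZ.

BBBBZ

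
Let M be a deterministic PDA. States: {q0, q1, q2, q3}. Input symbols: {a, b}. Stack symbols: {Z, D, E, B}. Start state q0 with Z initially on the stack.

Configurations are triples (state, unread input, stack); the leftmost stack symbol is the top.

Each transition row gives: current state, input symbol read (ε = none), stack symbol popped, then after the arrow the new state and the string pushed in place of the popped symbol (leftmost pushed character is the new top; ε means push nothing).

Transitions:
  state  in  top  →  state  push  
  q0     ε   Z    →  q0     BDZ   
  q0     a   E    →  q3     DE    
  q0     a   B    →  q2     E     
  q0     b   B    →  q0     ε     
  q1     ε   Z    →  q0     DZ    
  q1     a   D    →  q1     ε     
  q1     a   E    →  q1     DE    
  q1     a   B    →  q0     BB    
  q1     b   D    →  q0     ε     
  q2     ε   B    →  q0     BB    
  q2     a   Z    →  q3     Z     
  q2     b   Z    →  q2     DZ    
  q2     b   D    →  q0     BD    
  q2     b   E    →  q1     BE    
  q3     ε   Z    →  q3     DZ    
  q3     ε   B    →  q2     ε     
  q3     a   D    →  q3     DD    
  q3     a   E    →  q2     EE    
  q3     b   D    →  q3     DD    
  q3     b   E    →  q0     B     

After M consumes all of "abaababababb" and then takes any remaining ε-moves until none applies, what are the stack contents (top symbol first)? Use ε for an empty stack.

EEBEDZ

(q0, abaababababb, Z) ⊢ (q0, abaababababb, BDZ) ⊢ (q2, baababababb, EDZ) ⊢ (q1, aababababb, BEDZ) ⊢ (q0, ababababb, BBEDZ) ⊢ (q2, babababb, EBEDZ) ⊢ (q1, abababb, BEBEDZ) ⊢ (q0, bababb, BBEBEDZ) ⊢ (q0, ababb, BEBEDZ) ⊢ (q2, babb, EEBEDZ) ⊢ (q1, abb, BEEBEDZ) ⊢ (q0, bb, BBEEBEDZ) ⊢ (q0, b, BEEBEDZ) ⊢ (q0, ε, EEBEDZ)
All input consumed in state q0 with stack EEBEDZ.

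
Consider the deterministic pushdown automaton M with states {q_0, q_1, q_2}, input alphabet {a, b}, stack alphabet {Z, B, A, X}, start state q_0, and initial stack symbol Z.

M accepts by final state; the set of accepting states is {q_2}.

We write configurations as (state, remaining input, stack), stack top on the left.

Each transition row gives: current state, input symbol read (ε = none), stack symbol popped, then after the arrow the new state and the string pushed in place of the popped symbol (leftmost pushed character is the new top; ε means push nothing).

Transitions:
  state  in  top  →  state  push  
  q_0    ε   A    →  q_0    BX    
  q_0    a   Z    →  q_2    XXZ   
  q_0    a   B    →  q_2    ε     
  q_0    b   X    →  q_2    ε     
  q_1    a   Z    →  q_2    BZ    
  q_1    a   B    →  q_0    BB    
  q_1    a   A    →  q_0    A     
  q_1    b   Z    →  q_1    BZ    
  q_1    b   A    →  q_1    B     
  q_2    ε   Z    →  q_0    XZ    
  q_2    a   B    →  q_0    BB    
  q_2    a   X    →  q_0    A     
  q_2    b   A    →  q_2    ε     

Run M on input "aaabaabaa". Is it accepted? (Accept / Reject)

Reject

(q_0, aaabaabaa, Z) ⊢ (q_2, aabaabaa, XXZ) ⊢ (q_0, abaabaa, AXZ) ⊢ (q_0, abaabaa, BXXZ) ⊢ (q_2, baabaa, XXZ)
No transition applies at (q_2, baabaa, XXZ); input not fully consumed.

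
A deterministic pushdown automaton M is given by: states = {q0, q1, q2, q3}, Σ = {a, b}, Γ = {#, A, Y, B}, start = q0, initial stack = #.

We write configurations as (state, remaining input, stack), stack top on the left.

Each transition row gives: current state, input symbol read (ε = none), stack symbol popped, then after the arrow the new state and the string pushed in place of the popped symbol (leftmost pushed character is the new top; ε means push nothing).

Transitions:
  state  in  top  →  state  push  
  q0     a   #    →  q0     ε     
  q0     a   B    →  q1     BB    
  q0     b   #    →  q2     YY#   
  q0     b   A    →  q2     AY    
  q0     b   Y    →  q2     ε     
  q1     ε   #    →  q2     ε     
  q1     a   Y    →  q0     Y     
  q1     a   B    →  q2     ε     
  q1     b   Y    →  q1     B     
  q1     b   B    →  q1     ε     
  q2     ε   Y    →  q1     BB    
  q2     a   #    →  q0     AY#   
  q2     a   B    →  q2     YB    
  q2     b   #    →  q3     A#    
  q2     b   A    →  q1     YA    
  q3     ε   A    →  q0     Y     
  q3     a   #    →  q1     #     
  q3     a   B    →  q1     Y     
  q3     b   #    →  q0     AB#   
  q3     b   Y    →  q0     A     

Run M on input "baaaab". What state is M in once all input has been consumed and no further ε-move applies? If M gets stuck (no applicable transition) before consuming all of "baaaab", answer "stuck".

q1

(q0, baaaab, #)
  read b, top #: go to q2, push YY# → (q2, aaaab, YY#)
  ε-move, top Y: go to q1, push BB → (q1, aaaab, BBY#)
  read a, top B: go to q2, push ε → (q2, aaab, BY#)
  read a, top B: go to q2, push YB → (q2, aab, YBY#)
  ε-move, top Y: go to q1, push BB → (q1, aab, BBBY#)
  read a, top B: go to q2, push ε → (q2, ab, BBY#)
  read a, top B: go to q2, push YB → (q2, b, YBBY#)
  ε-move, top Y: go to q1, push BB → (q1, b, BBBBY#)
  read b, top B: go to q1, push ε → (q1, ε, BBBY#)
All input consumed; M is in state q1.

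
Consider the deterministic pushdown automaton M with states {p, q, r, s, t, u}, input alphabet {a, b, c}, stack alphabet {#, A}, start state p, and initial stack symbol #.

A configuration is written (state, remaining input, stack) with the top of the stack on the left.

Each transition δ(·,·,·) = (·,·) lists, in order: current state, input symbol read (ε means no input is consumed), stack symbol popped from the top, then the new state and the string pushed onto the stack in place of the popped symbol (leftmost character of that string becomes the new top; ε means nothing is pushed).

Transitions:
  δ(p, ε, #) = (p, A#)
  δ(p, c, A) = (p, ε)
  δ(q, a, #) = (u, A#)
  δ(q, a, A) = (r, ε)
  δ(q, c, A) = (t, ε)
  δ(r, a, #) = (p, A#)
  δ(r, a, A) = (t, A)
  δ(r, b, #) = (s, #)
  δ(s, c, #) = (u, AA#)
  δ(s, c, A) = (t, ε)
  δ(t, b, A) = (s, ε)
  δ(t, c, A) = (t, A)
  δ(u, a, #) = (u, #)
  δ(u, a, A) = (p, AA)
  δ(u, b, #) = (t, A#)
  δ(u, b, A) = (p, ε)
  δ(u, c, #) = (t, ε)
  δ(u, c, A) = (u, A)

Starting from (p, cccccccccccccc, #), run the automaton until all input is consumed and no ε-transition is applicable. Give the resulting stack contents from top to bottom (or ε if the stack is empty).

A#

(p, cccccccccccccc, #)
  ε-move, top #: go to p, push A# → (p, cccccccccccccc, A#)
  read c, top A: go to p, push ε → (p, ccccccccccccc, #)
  ε-move, top #: go to p, push A# → (p, ccccccccccccc, A#)
  read c, top A: go to p, push ε → (p, cccccccccccc, #)
  ε-move, top #: go to p, push A# → (p, cccccccccccc, A#)
  read c, top A: go to p, push ε → (p, ccccccccccc, #)
  ε-move, top #: go to p, push A# → (p, ccccccccccc, A#)
  read c, top A: go to p, push ε → (p, cccccccccc, #)
  ε-move, top #: go to p, push A# → (p, cccccccccc, A#)
  read c, top A: go to p, push ε → (p, ccccccccc, #)
  ε-move, top #: go to p, push A# → (p, ccccccccc, A#)
  read c, top A: go to p, push ε → (p, cccccccc, #)
  ε-move, top #: go to p, push A# → (p, cccccccc, A#)
  read c, top A: go to p, push ε → (p, ccccccc, #)
  ε-move, top #: go to p, push A# → (p, ccccccc, A#)
  read c, top A: go to p, push ε → (p, cccccc, #)
  ε-move, top #: go to p, push A# → (p, cccccc, A#)
  read c, top A: go to p, push ε → (p, ccccc, #)
  ε-move, top #: go to p, push A# → (p, ccccc, A#)
  read c, top A: go to p, push ε → (p, cccc, #)
  ε-move, top #: go to p, push A# → (p, cccc, A#)
  read c, top A: go to p, push ε → (p, ccc, #)
  ε-move, top #: go to p, push A# → (p, ccc, A#)
  read c, top A: go to p, push ε → (p, cc, #)
  ε-move, top #: go to p, push A# → (p, cc, A#)
  read c, top A: go to p, push ε → (p, c, #)
  ε-move, top #: go to p, push A# → (p, c, A#)
  read c, top A: go to p, push ε → (p, ε, #)
  ε-move, top #: go to p, push A# → (p, ε, A#)
All input consumed in state p with stack A#.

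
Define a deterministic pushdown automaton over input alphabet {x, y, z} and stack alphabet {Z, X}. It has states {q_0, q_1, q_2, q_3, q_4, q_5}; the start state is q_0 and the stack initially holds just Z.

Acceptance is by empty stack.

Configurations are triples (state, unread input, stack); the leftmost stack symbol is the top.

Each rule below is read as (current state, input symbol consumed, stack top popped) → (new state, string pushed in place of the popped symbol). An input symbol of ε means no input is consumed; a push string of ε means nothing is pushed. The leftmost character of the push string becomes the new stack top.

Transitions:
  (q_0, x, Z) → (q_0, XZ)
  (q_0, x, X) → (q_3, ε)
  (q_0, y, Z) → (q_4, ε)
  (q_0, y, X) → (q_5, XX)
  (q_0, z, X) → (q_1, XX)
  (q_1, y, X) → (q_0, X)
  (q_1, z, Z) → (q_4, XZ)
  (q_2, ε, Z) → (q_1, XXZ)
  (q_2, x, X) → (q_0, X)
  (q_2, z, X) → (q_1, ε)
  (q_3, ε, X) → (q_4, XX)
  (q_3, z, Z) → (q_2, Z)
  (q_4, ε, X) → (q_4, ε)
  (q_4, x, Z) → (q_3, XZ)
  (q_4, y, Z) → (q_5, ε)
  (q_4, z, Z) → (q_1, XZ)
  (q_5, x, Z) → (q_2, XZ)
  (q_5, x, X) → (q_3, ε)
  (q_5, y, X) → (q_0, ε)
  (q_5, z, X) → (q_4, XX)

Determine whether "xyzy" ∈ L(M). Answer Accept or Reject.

Accept

(q_0, xyzy, Z)
  read x, top Z: go to q_0, push XZ → (q_0, yzy, XZ)
  read y, top X: go to q_5, push XX → (q_5, zy, XXZ)
  read z, top X: go to q_4, push XX → (q_4, y, XXXZ)
  ε-move, top X: go to q_4, push ε → (q_4, y, XXZ)
  ε-move, top X: go to q_4, push ε → (q_4, y, XZ)
  ε-move, top X: go to q_4, push ε → (q_4, y, Z)
  read y, top Z: go to q_5, push ε → (q_5, ε, ε)
All input consumed and the stack is empty.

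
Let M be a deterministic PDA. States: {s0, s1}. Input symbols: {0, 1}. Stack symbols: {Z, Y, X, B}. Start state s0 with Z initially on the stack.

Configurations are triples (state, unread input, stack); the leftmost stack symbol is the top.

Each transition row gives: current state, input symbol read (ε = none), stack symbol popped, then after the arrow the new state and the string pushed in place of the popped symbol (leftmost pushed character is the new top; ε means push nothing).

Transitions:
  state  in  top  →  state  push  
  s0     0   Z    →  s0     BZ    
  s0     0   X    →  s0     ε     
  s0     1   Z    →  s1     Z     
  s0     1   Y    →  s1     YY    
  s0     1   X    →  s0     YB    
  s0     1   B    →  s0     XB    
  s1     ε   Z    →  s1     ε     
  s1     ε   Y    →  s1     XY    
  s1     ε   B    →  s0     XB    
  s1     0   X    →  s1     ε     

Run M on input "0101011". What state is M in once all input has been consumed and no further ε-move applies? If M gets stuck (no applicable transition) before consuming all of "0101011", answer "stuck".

s0

(s0, 0101011, Z)
  read 0, top Z: go to s0, push BZ → (s0, 101011, BZ)
  read 1, top B: go to s0, push XB → (s0, 01011, XBZ)
  read 0, top X: go to s0, push ε → (s0, 1011, BZ)
  read 1, top B: go to s0, push XB → (s0, 011, XBZ)
  read 0, top X: go to s0, push ε → (s0, 11, BZ)
  read 1, top B: go to s0, push XB → (s0, 1, XBZ)
  read 1, top X: go to s0, push YB → (s0, ε, YBBZ)
All input consumed; M is in state s0.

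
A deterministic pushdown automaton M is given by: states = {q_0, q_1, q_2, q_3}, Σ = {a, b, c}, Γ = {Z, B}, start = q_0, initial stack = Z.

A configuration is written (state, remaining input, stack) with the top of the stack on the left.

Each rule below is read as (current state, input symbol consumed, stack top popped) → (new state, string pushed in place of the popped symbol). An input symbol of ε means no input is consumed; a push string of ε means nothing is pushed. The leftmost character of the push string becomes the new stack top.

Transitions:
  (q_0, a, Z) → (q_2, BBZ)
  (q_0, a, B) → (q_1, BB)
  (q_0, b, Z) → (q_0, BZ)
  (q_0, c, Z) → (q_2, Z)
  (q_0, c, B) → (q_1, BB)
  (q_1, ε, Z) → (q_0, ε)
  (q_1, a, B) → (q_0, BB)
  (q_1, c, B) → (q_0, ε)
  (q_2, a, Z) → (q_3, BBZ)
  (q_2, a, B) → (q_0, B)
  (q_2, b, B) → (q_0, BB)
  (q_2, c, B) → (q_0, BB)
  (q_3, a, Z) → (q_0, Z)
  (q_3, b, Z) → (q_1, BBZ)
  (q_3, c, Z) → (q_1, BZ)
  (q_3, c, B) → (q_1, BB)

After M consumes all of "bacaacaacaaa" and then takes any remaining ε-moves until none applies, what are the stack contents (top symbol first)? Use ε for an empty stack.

BBBBBBBBZ

(q_0, bacaacaacaaa, Z)
  read b, top Z: go to q_0, push BZ → (q_0, acaacaacaaa, BZ)
  read a, top B: go to q_1, push BB → (q_1, caacaacaaa, BBZ)
  read c, top B: go to q_0, push ε → (q_0, aacaacaaa, BZ)
  read a, top B: go to q_1, push BB → (q_1, acaacaaa, BBZ)
  read a, top B: go to q_0, push BB → (q_0, caacaaa, BBBZ)
  read c, top B: go to q_1, push BB → (q_1, aacaaa, BBBBZ)
  read a, top B: go to q_0, push BB → (q_0, acaaa, BBBBBZ)
  read a, top B: go to q_1, push BB → (q_1, caaa, BBBBBBZ)
  read c, top B: go to q_0, push ε → (q_0, aaa, BBBBBZ)
  read a, top B: go to q_1, push BB → (q_1, aa, BBBBBBZ)
  read a, top B: go to q_0, push BB → (q_0, a, BBBBBBBZ)
  read a, top B: go to q_1, push BB → (q_1, ε, BBBBBBBBZ)
All input consumed in state q_1 with stack BBBBBBBBZ.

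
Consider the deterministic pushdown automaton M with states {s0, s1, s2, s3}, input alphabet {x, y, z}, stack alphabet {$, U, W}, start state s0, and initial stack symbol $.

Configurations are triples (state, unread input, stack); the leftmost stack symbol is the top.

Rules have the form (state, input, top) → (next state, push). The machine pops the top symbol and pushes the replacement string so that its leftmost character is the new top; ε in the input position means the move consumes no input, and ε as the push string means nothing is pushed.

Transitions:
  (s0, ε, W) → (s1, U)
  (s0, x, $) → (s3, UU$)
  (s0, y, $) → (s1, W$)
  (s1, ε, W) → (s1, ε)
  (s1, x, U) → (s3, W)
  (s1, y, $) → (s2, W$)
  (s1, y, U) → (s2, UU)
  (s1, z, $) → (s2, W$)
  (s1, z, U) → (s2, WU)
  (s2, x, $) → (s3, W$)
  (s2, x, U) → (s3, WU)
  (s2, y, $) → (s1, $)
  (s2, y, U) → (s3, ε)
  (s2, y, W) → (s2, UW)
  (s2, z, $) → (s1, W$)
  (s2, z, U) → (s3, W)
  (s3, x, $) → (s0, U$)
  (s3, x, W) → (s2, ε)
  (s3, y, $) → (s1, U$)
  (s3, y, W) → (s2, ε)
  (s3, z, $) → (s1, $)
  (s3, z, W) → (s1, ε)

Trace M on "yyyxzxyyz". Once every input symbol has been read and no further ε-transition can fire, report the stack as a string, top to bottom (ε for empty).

(s0, yyyxzxyyz, $)
  read y, top $: go to s1, push W$ → (s1, yyxzxyyz, W$)
  ε-move, top W: go to s1, push ε → (s1, yyxzxyyz, $)
  read y, top $: go to s2, push W$ → (s2, yxzxyyz, W$)
  read y, top W: go to s2, push UW → (s2, xzxyyz, UW$)
  read x, top U: go to s3, push WU → (s3, zxyyz, WUW$)
  read z, top W: go to s1, push ε → (s1, xyyz, UW$)
  read x, top U: go to s3, push W → (s3, yyz, WW$)
  read y, top W: go to s2, push ε → (s2, yz, W$)
  read y, top W: go to s2, push UW → (s2, z, UW$)
  read z, top U: go to s3, push W → (s3, ε, WW$)
All input consumed in state s3 with stack WW$.

WW$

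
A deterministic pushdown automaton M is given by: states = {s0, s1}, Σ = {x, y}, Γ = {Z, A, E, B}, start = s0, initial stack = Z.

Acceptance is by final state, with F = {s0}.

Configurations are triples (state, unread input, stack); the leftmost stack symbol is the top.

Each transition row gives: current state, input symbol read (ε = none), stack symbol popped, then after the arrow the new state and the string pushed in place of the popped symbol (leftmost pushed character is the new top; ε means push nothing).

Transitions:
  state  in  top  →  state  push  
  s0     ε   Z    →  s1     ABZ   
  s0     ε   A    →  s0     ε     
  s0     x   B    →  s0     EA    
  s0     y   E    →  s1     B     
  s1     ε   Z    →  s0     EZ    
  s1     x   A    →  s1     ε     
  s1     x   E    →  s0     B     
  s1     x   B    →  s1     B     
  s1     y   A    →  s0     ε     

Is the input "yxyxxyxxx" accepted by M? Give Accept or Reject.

(s0, yxyxxyxxx, Z) ⊢ (s1, yxyxxyxxx, ABZ) ⊢ (s0, xyxxyxxx, BZ) ⊢ (s0, yxxyxxx, EAZ) ⊢ (s1, xxyxxx, BAZ) ⊢ (s1, xyxxx, BAZ) ⊢ (s1, yxxx, BAZ)
No transition applies at (s1, yxxx, BAZ); input not fully consumed.

Reject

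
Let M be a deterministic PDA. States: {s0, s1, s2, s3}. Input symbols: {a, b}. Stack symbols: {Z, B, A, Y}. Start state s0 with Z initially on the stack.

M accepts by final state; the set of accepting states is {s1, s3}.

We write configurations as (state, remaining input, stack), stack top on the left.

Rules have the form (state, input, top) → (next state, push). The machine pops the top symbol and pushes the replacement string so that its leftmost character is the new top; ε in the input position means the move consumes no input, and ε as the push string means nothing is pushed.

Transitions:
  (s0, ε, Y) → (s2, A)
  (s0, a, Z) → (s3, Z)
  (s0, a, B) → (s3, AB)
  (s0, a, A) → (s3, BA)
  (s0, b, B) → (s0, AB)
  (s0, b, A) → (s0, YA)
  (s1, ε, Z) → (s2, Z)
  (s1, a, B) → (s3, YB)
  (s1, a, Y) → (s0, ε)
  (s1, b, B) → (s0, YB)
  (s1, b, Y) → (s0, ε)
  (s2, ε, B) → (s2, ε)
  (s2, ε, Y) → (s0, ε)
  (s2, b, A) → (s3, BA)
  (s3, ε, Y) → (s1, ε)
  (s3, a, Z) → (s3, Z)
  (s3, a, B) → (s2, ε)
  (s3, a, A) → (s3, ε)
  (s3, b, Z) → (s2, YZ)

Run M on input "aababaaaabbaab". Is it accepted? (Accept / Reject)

Reject

(s0, aababaaaabbaab, Z)
  read a, top Z: go to s3, push Z → (s3, ababaaaabbaab, Z)
  read a, top Z: go to s3, push Z → (s3, babaaaabbaab, Z)
  read b, top Z: go to s2, push YZ → (s2, abaaaabbaab, YZ)
  ε-move, top Y: go to s0, push ε → (s0, abaaaabbaab, Z)
  read a, top Z: go to s3, push Z → (s3, baaaabbaab, Z)
  read b, top Z: go to s2, push YZ → (s2, aaaabbaab, YZ)
  ε-move, top Y: go to s0, push ε → (s0, aaaabbaab, Z)
  read a, top Z: go to s3, push Z → (s3, aaabbaab, Z)
  read a, top Z: go to s3, push Z → (s3, aabbaab, Z)
  read a, top Z: go to s3, push Z → (s3, abbaab, Z)
  read a, top Z: go to s3, push Z → (s3, bbaab, Z)
  read b, top Z: go to s2, push YZ → (s2, baab, YZ)
  ε-move, top Y: go to s0, push ε → (s0, baab, Z)
No transition applies at (s0, baab, Z); input not fully consumed.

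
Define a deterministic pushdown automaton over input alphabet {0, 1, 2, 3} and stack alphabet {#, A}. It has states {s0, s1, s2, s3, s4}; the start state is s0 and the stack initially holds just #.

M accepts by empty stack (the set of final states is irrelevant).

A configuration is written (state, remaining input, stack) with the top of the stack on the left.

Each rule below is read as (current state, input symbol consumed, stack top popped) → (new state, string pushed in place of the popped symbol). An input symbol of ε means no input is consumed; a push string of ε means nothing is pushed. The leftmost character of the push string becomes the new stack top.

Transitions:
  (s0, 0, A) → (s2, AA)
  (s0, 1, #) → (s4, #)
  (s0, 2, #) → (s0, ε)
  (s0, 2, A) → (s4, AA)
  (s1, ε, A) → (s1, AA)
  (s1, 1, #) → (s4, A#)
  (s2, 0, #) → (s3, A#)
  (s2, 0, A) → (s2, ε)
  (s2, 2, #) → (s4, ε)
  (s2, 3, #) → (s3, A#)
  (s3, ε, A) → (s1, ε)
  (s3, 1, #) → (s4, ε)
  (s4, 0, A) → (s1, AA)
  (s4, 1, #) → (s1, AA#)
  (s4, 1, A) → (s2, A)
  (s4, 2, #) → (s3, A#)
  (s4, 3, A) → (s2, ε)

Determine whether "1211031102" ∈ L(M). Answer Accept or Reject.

Accept

(s0, 1211031102, #) ⊢ (s4, 211031102, #) ⊢ (s3, 11031102, A#) ⊢ (s1, 11031102, #) ⊢ (s4, 1031102, A#) ⊢ (s2, 031102, A#) ⊢ (s2, 31102, #) ⊢ (s3, 1102, A#) ⊢ (s1, 1102, #) ⊢ (s4, 102, A#) ⊢ (s2, 02, A#) ⊢ (s2, 2, #) ⊢ (s4, ε, ε)
All input consumed and the stack is empty.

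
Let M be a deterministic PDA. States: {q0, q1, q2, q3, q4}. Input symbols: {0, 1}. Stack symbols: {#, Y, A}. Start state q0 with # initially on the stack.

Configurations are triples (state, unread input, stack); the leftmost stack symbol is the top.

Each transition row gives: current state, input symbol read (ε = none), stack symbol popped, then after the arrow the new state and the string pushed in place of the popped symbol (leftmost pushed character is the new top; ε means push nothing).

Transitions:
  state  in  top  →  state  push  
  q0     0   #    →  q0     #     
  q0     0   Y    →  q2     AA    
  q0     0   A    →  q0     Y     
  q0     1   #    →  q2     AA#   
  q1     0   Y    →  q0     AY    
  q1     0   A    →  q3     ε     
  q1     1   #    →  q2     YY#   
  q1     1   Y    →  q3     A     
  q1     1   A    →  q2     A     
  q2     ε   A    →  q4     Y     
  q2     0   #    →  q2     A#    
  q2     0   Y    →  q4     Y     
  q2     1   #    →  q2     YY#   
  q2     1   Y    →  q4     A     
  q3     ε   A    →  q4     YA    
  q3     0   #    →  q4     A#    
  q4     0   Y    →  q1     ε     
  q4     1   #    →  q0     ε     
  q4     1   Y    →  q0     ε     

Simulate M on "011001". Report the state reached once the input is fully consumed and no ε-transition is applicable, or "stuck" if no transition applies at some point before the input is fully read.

q0

(q0, 011001, #)
  read 0, top #: go to q0, push # → (q0, 11001, #)
  read 1, top #: go to q2, push AA# → (q2, 1001, AA#)
  ε-move, top A: go to q4, push Y → (q4, 1001, YA#)
  read 1, top Y: go to q0, push ε → (q0, 001, A#)
  read 0, top A: go to q0, push Y → (q0, 01, Y#)
  read 0, top Y: go to q2, push AA → (q2, 1, AA#)
  ε-move, top A: go to q4, push Y → (q4, 1, YA#)
  read 1, top Y: go to q0, push ε → (q0, ε, A#)
All input consumed; M is in state q0.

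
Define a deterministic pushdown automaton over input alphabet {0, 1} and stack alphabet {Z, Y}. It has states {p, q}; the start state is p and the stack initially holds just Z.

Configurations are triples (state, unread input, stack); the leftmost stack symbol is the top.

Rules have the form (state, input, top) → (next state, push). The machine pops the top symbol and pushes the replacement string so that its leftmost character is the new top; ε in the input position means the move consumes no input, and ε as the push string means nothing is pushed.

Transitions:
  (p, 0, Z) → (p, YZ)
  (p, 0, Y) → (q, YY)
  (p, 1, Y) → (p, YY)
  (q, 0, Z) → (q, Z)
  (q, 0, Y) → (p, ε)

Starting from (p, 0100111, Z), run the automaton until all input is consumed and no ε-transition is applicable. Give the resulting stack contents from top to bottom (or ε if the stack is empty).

(p, 0100111, Z)
  read 0, top Z: go to p, push YZ → (p, 100111, YZ)
  read 1, top Y: go to p, push YY → (p, 00111, YYZ)
  read 0, top Y: go to q, push YY → (q, 0111, YYYZ)
  read 0, top Y: go to p, push ε → (p, 111, YYZ)
  read 1, top Y: go to p, push YY → (p, 11, YYYZ)
  read 1, top Y: go to p, push YY → (p, 1, YYYYZ)
  read 1, top Y: go to p, push YY → (p, ε, YYYYYZ)
All input consumed in state p with stack YYYYYZ.

YYYYYZ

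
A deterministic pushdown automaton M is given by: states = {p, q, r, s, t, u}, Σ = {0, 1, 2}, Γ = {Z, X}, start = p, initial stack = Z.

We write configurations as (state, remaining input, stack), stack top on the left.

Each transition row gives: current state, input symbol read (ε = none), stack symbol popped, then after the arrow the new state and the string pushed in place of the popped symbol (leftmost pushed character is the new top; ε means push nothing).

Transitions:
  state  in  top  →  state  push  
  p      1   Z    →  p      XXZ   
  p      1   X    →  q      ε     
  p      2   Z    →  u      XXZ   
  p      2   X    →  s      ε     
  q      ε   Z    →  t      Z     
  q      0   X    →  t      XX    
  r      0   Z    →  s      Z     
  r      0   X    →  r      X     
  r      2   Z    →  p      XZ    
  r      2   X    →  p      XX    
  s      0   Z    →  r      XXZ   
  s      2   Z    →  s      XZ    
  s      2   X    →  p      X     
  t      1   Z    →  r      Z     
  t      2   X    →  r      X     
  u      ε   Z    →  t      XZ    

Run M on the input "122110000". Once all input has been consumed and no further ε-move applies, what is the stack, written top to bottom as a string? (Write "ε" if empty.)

(p, 122110000, Z)
  read 1, top Z: go to p, push XXZ → (p, 22110000, XXZ)
  read 2, top X: go to s, push ε → (s, 2110000, XZ)
  read 2, top X: go to p, push X → (p, 110000, XZ)
  read 1, top X: go to q, push ε → (q, 10000, Z)
  ε-move, top Z: go to t, push Z → (t, 10000, Z)
  read 1, top Z: go to r, push Z → (r, 0000, Z)
  read 0, top Z: go to s, push Z → (s, 000, Z)
  read 0, top Z: go to r, push XXZ → (r, 00, XXZ)
  read 0, top X: go to r, push X → (r, 0, XXZ)
  read 0, top X: go to r, push X → (r, ε, XXZ)
All input consumed in state r with stack XXZ.

XXZ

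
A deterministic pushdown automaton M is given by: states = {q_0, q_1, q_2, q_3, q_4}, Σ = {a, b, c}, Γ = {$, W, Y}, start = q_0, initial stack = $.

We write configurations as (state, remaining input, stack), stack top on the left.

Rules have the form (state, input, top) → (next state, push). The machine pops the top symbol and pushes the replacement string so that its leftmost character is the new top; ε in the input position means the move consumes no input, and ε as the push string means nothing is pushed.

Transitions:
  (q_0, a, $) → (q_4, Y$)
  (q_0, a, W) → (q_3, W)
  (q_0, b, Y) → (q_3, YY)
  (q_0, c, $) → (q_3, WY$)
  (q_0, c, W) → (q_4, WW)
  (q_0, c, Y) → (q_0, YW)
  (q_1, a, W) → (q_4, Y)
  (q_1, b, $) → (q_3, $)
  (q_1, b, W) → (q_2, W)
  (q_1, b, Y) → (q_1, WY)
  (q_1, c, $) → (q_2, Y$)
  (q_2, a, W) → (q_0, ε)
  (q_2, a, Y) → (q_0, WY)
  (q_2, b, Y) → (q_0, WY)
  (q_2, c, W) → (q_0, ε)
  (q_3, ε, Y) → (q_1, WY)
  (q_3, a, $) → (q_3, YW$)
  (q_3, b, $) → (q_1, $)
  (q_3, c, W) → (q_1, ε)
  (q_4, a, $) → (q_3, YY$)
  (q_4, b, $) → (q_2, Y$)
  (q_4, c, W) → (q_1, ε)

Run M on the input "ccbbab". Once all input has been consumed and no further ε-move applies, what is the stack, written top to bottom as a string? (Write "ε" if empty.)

WYY$

(q_0, ccbbab, $)
  read c, top $: go to q_3, push WY$ → (q_3, cbbab, WY$)
  read c, top W: go to q_1, push ε → (q_1, bbab, Y$)
  read b, top Y: go to q_1, push WY → (q_1, bab, WY$)
  read b, top W: go to q_2, push W → (q_2, ab, WY$)
  read a, top W: go to q_0, push ε → (q_0, b, Y$)
  read b, top Y: go to q_3, push YY → (q_3, ε, YY$)
  ε-move, top Y: go to q_1, push WY → (q_1, ε, WYY$)
All input consumed in state q_1 with stack WYY$.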